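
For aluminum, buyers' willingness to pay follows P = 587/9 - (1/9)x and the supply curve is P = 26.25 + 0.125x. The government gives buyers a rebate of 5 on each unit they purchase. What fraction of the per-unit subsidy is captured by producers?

Pre-subsidy: 587/9 - (1/9)x = 26.25 + 0.125x gives x* = 2806/17 and P* = 797/17.
With the rebate, buyers effectively pay Pb = Ps − 5, where Ps is the price sellers receive.
On the curves, Pb = 587/9 - (1/9)x and Ps = 26.25 + 0.125x; the wedge Ps − Pb = 5 gives 26.25 + 0.125x − (587/9 - (1/9)x) = 5, so x' = 3166/17.
Then Pb = 587/9 − (1/9)·(3166/17) = 757/17 and Ps = 26.25 + 0.125·(3166/17) = 842/17.
Buyers' price falls by P* − Pb = 797/17 − 757/17 = 40/17; sellers' price rises by Ps − P* = 842/17 − 797/17 = 45/17.
So producers capture (45/17)/5 = 9/17 of each unit of subsidy.

Producer share = 9/17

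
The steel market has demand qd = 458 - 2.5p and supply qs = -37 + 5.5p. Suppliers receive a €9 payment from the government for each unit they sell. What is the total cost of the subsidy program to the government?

Government cost = €2869.03125

Pre-subsidy: 458 - 2.5p = -37 + 5.5p gives p* = 61.875, q* = 303.3125.
With the subsidy, sellers receive ps = pb + 9 for each unit, where pb is the price buyers pay.
Supply in terms of pb becomes qs = -37 + 5.5(pb + 9) = 12.5 + 5.5pb. Setting this equal to demand: 458 - 2.5pb = 12.5 + 5.5pb, so pb = 55.6875.
Sellers receive ps = 55.6875 + 9 = 64.6875; q' = 458 − 2.5·55.6875 = 318.78125.
Government outlay = subsidy × quantity = 9 × 318.78125 = 2869.03125.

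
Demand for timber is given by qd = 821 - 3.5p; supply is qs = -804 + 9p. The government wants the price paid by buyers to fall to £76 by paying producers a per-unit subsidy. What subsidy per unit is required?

At a buyer price of 76, quantity demanded is 821 − 3.5·76 = 555.
Sellers supply 555 only when they receive ps with -804 + 9·ps = 555, i.e. ps = 151.
s = ps − pb = 151 − 76 = 75.

Required subsidy s = £75 per unit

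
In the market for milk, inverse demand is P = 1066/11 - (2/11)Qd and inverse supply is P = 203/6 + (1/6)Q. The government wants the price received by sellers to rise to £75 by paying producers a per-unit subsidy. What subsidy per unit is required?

At a seller price of 75, quantity supplied is -203 + 6·75 = 247.
Buyers absorb 247 only when they pay Pb = 1066/11 − (2/11)·247 = 52.
s = Ps − Pb = 75 − 52 = 23.

Required subsidy s = £23 per unit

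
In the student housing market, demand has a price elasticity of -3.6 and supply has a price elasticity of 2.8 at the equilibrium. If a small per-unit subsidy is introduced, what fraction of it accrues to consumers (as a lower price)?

Consumer share = 0.4375

For a small subsidy around the equilibrium, the benefit split depends on the relative slopes, which at a point are proportional to the elasticities.
Buyer share = εs/(εs + |εd|) = 2.8/(2.8 + 3.6) = 0.4375; seller share = |εd|/(εs + |εd|) = 0.5625.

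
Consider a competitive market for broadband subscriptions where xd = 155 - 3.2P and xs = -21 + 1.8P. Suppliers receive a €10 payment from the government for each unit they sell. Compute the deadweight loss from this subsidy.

Deadweight loss = €57.6

Pre-subsidy: 155 - 3.2P = -21 + 1.8P gives P* = 35.2, x* = 42.36.
With the subsidy, sellers receive Ps = Pb + 10 for each unit, where Pb is the price buyers pay.
Supply in terms of Pb becomes xs = -21 + 1.8(Pb + 10) = -3 + 1.8Pb. Setting this equal to demand: 155 - 3.2Pb = -3 + 1.8Pb, so Pb = 31.6.
Sellers receive Ps = 31.6 + 10 = 41.6; x' = 155 − 3.2·31.6 = 53.88.
The subsidy expands output by 53.88 − 42.36 = 11.52 past the efficient level; on those units the gap between marginal cost and willingness to pay runs from 0 up to 10.
DWL = ½ × 10 × 11.52 = 57.6.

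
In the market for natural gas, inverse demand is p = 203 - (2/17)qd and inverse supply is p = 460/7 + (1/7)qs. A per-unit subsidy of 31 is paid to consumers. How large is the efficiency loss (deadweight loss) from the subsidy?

Pre-subsidy: 203 - (2/17)q = 460/7 + (1/7)q gives q* = 527 and p* = 141.
With the rebate, buyers effectively pay pb = ps − 31, where ps is the price sellers receive.
On the curves, pb = 203 - (2/17)q and ps = 460/7 + (1/7)q; the wedge ps − pb = 31 gives 460/7 + (1/7)q − (203 - (2/17)q) = 31, so q' = 646.
Then pb = 203 − (2/17)·646 = 127 and ps = 460/7 + (1/7)·646 = 158.
The subsidy expands output by 646 − 527 = 119 past the efficient level; on those units the gap between marginal cost and willingness to pay runs from 0 up to 31.
DWL = ½ × 31 × 119 = 1844.5.

Deadweight loss = 1844.5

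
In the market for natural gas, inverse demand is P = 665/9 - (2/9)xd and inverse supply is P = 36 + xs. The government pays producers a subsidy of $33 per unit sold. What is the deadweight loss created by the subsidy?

Pre-subsidy: 665/9 - (2/9)x = 36 + x gives x* = 31 and P* = 67.
With the subsidy, sellers receive Ps = Pb + 33 for each unit, where Pb is the price buyers pay.
On the curves, Pb = 665/9 - (2/9)x and Ps = 36 + x; the wedge Ps − Pb = 33 gives 36 + x − (665/9 - (2/9)x) = 33, so x' = 58.
Then Pb = 665/9 − (2/9)·58 = 61 and Ps = 36 + 1·58 = 94.
The subsidy expands output by 58 − 31 = 27 past the efficient level; on those units the gap between marginal cost and willingness to pay runs from 0 up to 33.
DWL = ½ × 33 × 27 = 445.5.

Deadweight loss = $445.5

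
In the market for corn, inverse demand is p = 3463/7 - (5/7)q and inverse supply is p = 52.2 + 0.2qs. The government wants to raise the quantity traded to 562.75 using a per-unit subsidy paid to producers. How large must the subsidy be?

At q = 562.75, from the demand curve buyers pay pb = 3463/7 − (5/7)·562.75 = 92.75; from the supply curve sellers need ps = 52.2 + 0.2·562.75 = 164.75.
The subsidy must fill the gap: s = ps − pb = 164.75 − 92.75 = 72.

Required subsidy s = 72 per unit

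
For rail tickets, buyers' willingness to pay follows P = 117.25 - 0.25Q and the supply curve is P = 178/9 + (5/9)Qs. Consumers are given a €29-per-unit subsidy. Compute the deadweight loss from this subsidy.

Deadweight loss = €522

Pre-subsidy: 117.25 - 0.25Q = 178/9 + (5/9)Q gives Q* = 121 and P* = 87.
With the rebate, buyers effectively pay Pb = Ps − 29, where Ps is the price sellers receive.
On the curves, Pb = 117.25 - 0.25Q and Ps = 178/9 + (5/9)Q; the wedge Ps − Pb = 29 gives 178/9 + (5/9)Q − (117.25 - 0.25Q) = 29, so Q' = 157.
Then Pb = 117.25 − 0.25·157 = 78 and Ps = 178/9 + (5/9)·157 = 107.
The subsidy expands output by 157 − 121 = 36 past the efficient level; on those units the gap between marginal cost and willingness to pay runs from 0 up to 29.
DWL = ½ × 29 × 36 = 522.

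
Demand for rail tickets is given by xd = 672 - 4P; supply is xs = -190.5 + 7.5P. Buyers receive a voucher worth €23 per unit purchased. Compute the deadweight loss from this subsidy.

Deadweight loss = €690

Pre-subsidy: 672 - 4P = -190.5 + 7.5P gives P* = 75, x* = 372.
With the rebate, buyers effectively pay Pb = Ps − 23, where Ps is the price sellers receive.
Demand in terms of Ps becomes xd = 672 − 4(Ps − 23) = 764 - 4Ps. Setting this equal to supply: 764 - 4Ps = -190.5 + 7.5Ps, so Ps = 83.
Buyers pay Pb = 83 − 23 = 60; x' = -190.5 + 7.5·83 = 432.
The subsidy expands output by 432 − 372 = 60 past the efficient level; on those units the gap between marginal cost and willingness to pay runs from 0 up to 23.
DWL = ½ × 23 × 60 = 690.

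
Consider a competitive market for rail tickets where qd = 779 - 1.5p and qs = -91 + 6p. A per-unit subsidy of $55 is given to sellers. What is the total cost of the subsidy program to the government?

Government cost = $36905

Pre-subsidy: 779 - 1.5p = -91 + 6p gives p* = 116, q* = 605.
With the subsidy, sellers receive ps = pb + 55 for each unit, where pb is the price buyers pay.
Supply in terms of pb becomes qs = -91 + 6(pb + 55) = 239 + 6pb. Setting this equal to demand: 779 - 1.5pb = 239 + 6pb, so pb = 72.
Sellers receive ps = 72 + 55 = 127; q' = 779 − 1.5·72 = 671.
Government outlay = subsidy × quantity = 55 × 671 = 36905.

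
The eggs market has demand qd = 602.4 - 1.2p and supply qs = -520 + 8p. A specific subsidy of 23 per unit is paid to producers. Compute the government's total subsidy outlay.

Pre-subsidy: 602.4 - 1.2p = -520 + 8p gives p* = 122, q* = 456.
With the subsidy, sellers receive ps = pb + 23 for each unit, where pb is the price buyers pay.
Supply in terms of pb becomes qs = -520 + 8(pb + 23) = -336 + 8pb. Setting this equal to demand: 602.4 - 1.2pb = -336 + 8pb, so pb = 102.
Sellers receive ps = 102 + 23 = 125; q' = 602.4 − 1.2·102 = 480.
Government outlay = subsidy × quantity = 23 × 480 = 11040.

Government cost = 11040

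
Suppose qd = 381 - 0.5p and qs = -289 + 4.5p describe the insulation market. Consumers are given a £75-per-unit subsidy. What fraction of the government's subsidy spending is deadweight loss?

Pre-subsidy: 381 - 0.5p = -289 + 4.5p gives p* = 134, q* = 314.
With the rebate, buyers effectively pay pb = ps − 75, where ps is the price sellers receive.
Demand in terms of ps becomes qd = 381 − 0.5(ps − 75) = 418.5 - 0.5ps. Setting this equal to supply: 418.5 - 0.5ps = -289 + 4.5ps, so ps = 141.5.
Buyers pay pb = 141.5 − 75 = 66.5; q' = -289 + 4.5·141.5 = 347.75.
ΔCS = ½(314 + 347.75)(134 − 66.5) = 22334.0625; ΔPS = ½(314 + 347.75)(141.5 − 134) = 2481.5625.
Government spending = 75 × 347.75 = 26081.25.
DWL = ½ × 75 × (347.75 − 314) = 1265.625; fraction = 1265.625 / 26081.25 = 135/2782.

DWL / government spending = 135/2782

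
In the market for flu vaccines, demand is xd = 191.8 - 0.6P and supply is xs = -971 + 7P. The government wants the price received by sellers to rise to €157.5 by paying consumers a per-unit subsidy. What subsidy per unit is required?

Required subsidy s = €57 per unit

At a seller price of 157.5, quantity supplied is -971 + 7·157.5 = 131.5.
Buyers absorb 131.5 only when they pay Pb with 191.8 − 0.6·Pb = 131.5, i.e. Pb = 100.5.
s = Ps − Pb = 157.5 − 100.5 = 57.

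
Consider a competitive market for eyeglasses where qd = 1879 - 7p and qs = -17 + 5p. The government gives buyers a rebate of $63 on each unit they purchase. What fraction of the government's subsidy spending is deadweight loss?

DWL / government spending = 735/7654

Pre-subsidy: 1879 - 7p = -17 + 5p gives p* = 158, q* = 773.
With the rebate, buyers effectively pay pb = ps − 63, where ps is the price sellers receive.
Demand in terms of ps becomes qd = 1879 − 7(ps − 63) = 2320 - 7ps. Setting this equal to supply: 2320 - 7ps = -17 + 5ps, so ps = 194.75.
Buyers pay pb = 194.75 − 63 = 131.75; q' = -17 + 5·194.75 = 956.75.
ΔCS = ½(773 + 956.75)(158 − 131.75) = 22702.96875; ΔPS = ½(773 + 956.75)(194.75 − 158) = 31784.15625.
Government spending = 63 × 956.75 = 60275.25.
DWL = ½ × 63 × (956.75 − 773) = 5788.125; fraction = 5788.125 / 60275.25 = 735/7654.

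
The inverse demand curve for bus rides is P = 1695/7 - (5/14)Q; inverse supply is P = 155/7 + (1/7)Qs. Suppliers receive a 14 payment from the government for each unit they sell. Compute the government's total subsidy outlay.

Pre-subsidy: 1695/7 - (5/14)Q = 155/7 + (1/7)Q gives Q* = 440 and P* = 85.
With the subsidy, sellers receive Ps = Pb + 14 for each unit, where Pb is the price buyers pay.
On the curves, Pb = 1695/7 - (5/14)Q and Ps = 155/7 + (1/7)Q; the wedge Ps − Pb = 14 gives 155/7 + (1/7)Q − (1695/7 - (5/14)Q) = 14, so Q' = 468.
Then Pb = 1695/7 − (5/14)·468 = 75 and Ps = 155/7 + (1/7)·468 = 89.
Government outlay = subsidy × quantity = 14 × 468 = 6552.

Government cost = 6552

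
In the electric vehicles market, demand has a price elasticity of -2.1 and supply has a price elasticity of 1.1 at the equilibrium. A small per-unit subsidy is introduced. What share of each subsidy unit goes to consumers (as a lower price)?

Consumer share = 0.34375

For a small subsidy around the equilibrium, the benefit split depends on the relative slopes, which at a point are proportional to the elasticities.
Buyer share = εs/(εs + |εd|) = 1.1/(1.1 + 2.1) = 0.34375; seller share = |εd|/(εs + |εd|) = 0.65625.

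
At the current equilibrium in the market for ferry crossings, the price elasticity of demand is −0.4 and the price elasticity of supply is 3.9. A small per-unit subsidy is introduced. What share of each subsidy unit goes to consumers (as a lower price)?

For a small subsidy around the equilibrium, the benefit split depends on the relative slopes, which at a point are proportional to the elasticities.
Buyer share = εs/(εs + |εd|) = 3.9/(3.9 + 0.4) = 39/43; seller share = |εd|/(εs + |εd|) = 4/43.

Consumer share = 39/43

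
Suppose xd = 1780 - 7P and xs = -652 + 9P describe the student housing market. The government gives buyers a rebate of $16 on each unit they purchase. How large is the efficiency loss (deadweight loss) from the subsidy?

Pre-subsidy: 1780 - 7P = -652 + 9P gives P* = 152, x* = 716.
With the rebate, buyers effectively pay Pb = Ps − 16, where Ps is the price sellers receive.
Demand in terms of Ps becomes xd = 1780 − 7(Ps − 16) = 1892 - 7Ps. Setting this equal to supply: 1892 - 7Ps = -652 + 9Ps, so Ps = 159.
Buyers pay Pb = 159 − 16 = 143; x' = -652 + 9·159 = 779.
The subsidy expands output by 779 − 716 = 63 past the efficient level; on those units the gap between marginal cost and willingness to pay runs from 0 up to 16.
DWL = ½ × 16 × 63 = 504.

Deadweight loss = $504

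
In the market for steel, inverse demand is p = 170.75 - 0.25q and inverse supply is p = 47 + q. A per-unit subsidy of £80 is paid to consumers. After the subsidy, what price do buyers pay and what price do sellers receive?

Buyers pay £130; sellers receive £210

Pre-subsidy: 170.75 - 0.25q = 47 + q gives q* = 99 and p* = 146.
With the rebate, buyers effectively pay pb = ps − 80, where ps is the price sellers receive.
On the curves, pb = 170.75 - 0.25q and ps = 47 + q; the wedge ps − pb = 80 gives 47 + q − (170.75 - 0.25q) = 80, so q' = 163.
Then pb = 170.75 − 0.25·163 = 130 and ps = 47 + 1·163 = 210.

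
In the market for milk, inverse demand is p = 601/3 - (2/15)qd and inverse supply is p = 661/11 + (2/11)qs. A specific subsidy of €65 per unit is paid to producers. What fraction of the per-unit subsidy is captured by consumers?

Pre-subsidy: 601/3 - (2/15)q = 661/11 + (2/11)q gives q* = 445 and p* = 141.
With the subsidy, sellers receive ps = pb + 65 for each unit, where pb is the price buyers pay.
On the curves, pb = 601/3 - (2/15)q and ps = 661/11 + (2/11)q; the wedge ps − pb = 65 gives 661/11 + (2/11)q − (601/3 - (2/15)q) = 65, so q' = 651.25.
Then pb = 601/3 − (2/15)·651.25 = 113.5 and ps = 661/11 + (2/11)·651.25 = 178.5.
Buyers' price falls by p* − pb = 141 − 113.5 = 27.5; sellers' price rises by ps − p* = 178.5 − 141 = 37.5.
So consumers capture 27.5/65 = 11/26 of each unit of subsidy.

Consumer share = 11/26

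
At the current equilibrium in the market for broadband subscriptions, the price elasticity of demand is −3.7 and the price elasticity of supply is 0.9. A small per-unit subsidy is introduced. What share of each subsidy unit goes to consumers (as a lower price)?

Consumer share = 9/46

For a small subsidy around the equilibrium, the benefit split depends on the relative slopes, which at a point are proportional to the elasticities.
Buyer share = εs/(εs + |εd|) = 0.9/(0.9 + 3.7) = 9/46; seller share = |εd|/(εs + |εd|) = 37/46.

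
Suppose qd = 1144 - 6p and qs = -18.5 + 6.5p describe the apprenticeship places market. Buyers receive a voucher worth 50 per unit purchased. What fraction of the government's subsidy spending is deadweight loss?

DWL / government spending = 39/371

Pre-subsidy: 1144 - 6p = -18.5 + 6.5p gives p* = 93, q* = 586.
With the rebate, buyers effectively pay pb = ps − 50, where ps is the price sellers receive.
Demand in terms of ps becomes qd = 1144 − 6(ps − 50) = 1444 - 6ps. Setting this equal to supply: 1444 - 6ps = -18.5 + 6.5ps, so ps = 117.
Buyers pay pb = 117 − 50 = 67; q' = -18.5 + 6.5·117 = 742.
ΔCS = ½(586 + 742)(93 − 67) = 17264; ΔPS = ½(586 + 742)(117 − 93) = 15936.
Government spending = 50 × 742 = 37100.
DWL = ½ × 50 × (742 − 586) = 3900; fraction = 3900 / 37100 = 39/371.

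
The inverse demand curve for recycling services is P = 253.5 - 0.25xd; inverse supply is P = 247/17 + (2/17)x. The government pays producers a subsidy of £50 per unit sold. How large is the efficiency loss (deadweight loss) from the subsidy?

Deadweight loss = £3400

Pre-subsidy: 253.5 - 0.25x = 247/17 + (2/17)x gives x* = 650 and P* = 91.
With the subsidy, sellers receive Ps = Pb + 50 for each unit, where Pb is the price buyers pay.
On the curves, Pb = 253.5 - 0.25x and Ps = 247/17 + (2/17)x; the wedge Ps − Pb = 50 gives 247/17 + (2/17)x − (253.5 - 0.25x) = 50, so x' = 786.
Then Pb = 253.5 − 0.25·786 = 57 and Ps = 247/17 + (2/17)·786 = 107.
The subsidy expands output by 786 − 650 = 136 past the efficient level; on those units the gap between marginal cost and willingness to pay runs from 0 up to 50.
DWL = ½ × 50 × 136 = 3400.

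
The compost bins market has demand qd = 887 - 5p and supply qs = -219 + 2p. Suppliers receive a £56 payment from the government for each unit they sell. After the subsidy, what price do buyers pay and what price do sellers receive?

Buyers pay £142; sellers receive £198

Pre-subsidy: 887 - 5p = -219 + 2p gives p* = 158, q* = 97.
With the subsidy, sellers receive ps = pb + 56 for each unit, where pb is the price buyers pay.
Supply in terms of pb becomes qs = -219 + 2(pb + 56) = -107 + 2pb. Setting this equal to demand: 887 - 5pb = -107 + 2pb, so pb = 142.
Sellers receive ps = 142 + 56 = 198; q' = 887 − 5·142 = 177.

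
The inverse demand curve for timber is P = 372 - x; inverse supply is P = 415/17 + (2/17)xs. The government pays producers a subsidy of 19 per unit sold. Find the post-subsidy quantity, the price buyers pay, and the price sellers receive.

x' = 328; buyers pay 44; sellers receive 63

Pre-subsidy: 372 - x = 415/17 + (2/17)x gives x* = 311 and P* = 61.
With the subsidy, sellers receive Ps = Pb + 19 for each unit, where Pb is the price buyers pay.
On the curves, Pb = 372 - x and Ps = 415/17 + (2/17)x; the wedge Ps − Pb = 19 gives 415/17 + (2/17)x − (372 - x) = 19, so x' = 328.
Then Pb = 372 − 1·328 = 44 and Ps = 415/17 + (2/17)·328 = 63.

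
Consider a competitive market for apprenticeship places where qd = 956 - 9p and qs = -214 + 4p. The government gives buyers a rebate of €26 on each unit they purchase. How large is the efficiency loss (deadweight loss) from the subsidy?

Deadweight loss = €936

Pre-subsidy: 956 - 9p = -214 + 4p gives p* = 90, q* = 146.
With the rebate, buyers effectively pay pb = ps − 26, where ps is the price sellers receive.
Demand in terms of ps becomes qd = 956 − 9(ps − 26) = 1190 - 9ps. Setting this equal to supply: 1190 - 9ps = -214 + 4ps, so ps = 108.
Buyers pay pb = 108 − 26 = 82; q' = -214 + 4·108 = 218.
The subsidy expands output by 218 − 146 = 72 past the efficient level; on those units the gap between marginal cost and willingness to pay runs from 0 up to 26.
DWL = ½ × 26 × 72 = 936.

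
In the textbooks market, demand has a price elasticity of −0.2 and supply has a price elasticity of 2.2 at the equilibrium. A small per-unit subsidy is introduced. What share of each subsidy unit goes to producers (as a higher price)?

Producer share = 1/12

For a small subsidy around the equilibrium, the benefit split depends on the relative slopes, which at a point are proportional to the elasticities.
Buyer share = εs/(εs + |εd|) = 2.2/(2.2 + 0.2) = 11/12; seller share = |εd|/(εs + |εd|) = 1/12.
So producers capture 1/12 of the subsidy.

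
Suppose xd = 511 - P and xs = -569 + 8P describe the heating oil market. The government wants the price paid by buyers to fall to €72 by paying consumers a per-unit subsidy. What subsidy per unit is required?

Required subsidy s = €54 per unit

At a buyer price of 72, quantity demanded is 511 − 1·72 = 439.
Sellers supply 439 only when they receive Ps with -569 + 8·Ps = 439, i.e. Ps = 126.
s = Ps − Pb = 126 − 72 = 54.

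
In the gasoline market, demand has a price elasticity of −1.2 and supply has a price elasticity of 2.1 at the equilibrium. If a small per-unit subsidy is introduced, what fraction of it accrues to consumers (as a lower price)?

Consumer share = 7/11

For a small subsidy around the equilibrium, the benefit split depends on the relative slopes, which at a point are proportional to the elasticities.
Buyer share = εs/(εs + |εd|) = 2.1/(2.1 + 1.2) = 7/11; seller share = |εd|/(εs + |εd|) = 4/11.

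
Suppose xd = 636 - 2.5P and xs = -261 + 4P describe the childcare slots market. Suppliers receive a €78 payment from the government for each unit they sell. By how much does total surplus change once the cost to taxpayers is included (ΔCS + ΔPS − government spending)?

Pre-subsidy: 636 - 2.5P = -261 + 4P gives P* = 138, x* = 291.
With the subsidy, sellers receive Ps = Pb + 78 for each unit, where Pb is the price buyers pay.
Supply in terms of Pb becomes xs = -261 + 4(Pb + 78) = 51 + 4Pb. Setting this equal to demand: 636 - 2.5Pb = 51 + 4Pb, so Pb = 90.
Sellers receive Ps = 90 + 78 = 168; x' = 636 − 2.5·90 = 411.
ΔCS = ½(291 + 411)(138 − 90) = 16848; ΔPS = ½(291 + 411)(168 − 138) = 10530.
Government spending = 78 × 411 = 32058.
Net change = 16848 + 10530 − 32058 = -4680. The loss equals the DWL triangle ½·78·120.

Net change in total surplus = -€4680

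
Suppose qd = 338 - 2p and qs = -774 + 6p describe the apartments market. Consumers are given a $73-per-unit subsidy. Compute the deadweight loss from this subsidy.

Pre-subsidy: 338 - 2p = -774 + 6p gives p* = 139, q* = 60.
With the rebate, buyers effectively pay pb = ps − 73, where ps is the price sellers receive.
Demand in terms of ps becomes qd = 338 − 2(ps − 73) = 484 - 2ps. Setting this equal to supply: 484 - 2ps = -774 + 6ps, so ps = 157.25.
Buyers pay pb = 157.25 − 73 = 84.25; q' = -774 + 6·157.25 = 169.5.
The subsidy expands output by 169.5 − 60 = 109.5 past the efficient level; on those units the gap between marginal cost and willingness to pay runs from 0 up to 73.
DWL = ½ × 73 × 109.5 = 3996.75.

Deadweight loss = $3996.75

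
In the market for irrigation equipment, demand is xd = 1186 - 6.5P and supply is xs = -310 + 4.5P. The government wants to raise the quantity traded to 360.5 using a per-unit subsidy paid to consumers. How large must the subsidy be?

At x = 360.5, invert demand for the buyer price: Pb = (1186 − 360.5)/6.5 = 127; invert supply for the seller price: Ps = (360.5 − (-310))/4.5 = 149.
The subsidy must fill the gap: s = Ps − Pb = 149 − 127 = 22.

Required subsidy s = 22 per unit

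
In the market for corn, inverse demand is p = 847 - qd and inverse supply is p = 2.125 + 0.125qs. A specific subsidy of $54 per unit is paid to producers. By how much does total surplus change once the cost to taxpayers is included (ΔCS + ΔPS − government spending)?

Net change in total surplus = -$1296

Pre-subsidy: 847 - q = 2.125 + 0.125q gives q* = 751 and p* = 96.
With the subsidy, sellers receive ps = pb + 54 for each unit, where pb is the price buyers pay.
On the curves, pb = 847 - q and ps = 2.125 + 0.125q; the wedge ps − pb = 54 gives 2.125 + 0.125q − (847 - q) = 54, so q' = 799.
Then pb = 847 − 1·799 = 48 and ps = 2.125 + 0.125·799 = 102.
ΔCS = ½(751 + 799)(96 − 48) = 37200; ΔPS = ½(751 + 799)(102 − 96) = 4650.
Government spending = 54 × 799 = 43146.
Net change = 37200 + 4650 − 43146 = -1296. The loss equals the DWL triangle ½·54·48.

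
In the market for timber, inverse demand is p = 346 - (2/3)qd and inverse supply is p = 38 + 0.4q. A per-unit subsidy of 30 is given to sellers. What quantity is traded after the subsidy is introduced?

q' = 316.875

Pre-subsidy: 346 - (2/3)q = 38 + 0.4q gives q* = 288.75 and p* = 153.5.
With the subsidy, sellers receive ps = pb + 30 for each unit, where pb is the price buyers pay.
On the curves, pb = 346 - (2/3)q and ps = 38 + 0.4q; the wedge ps − pb = 30 gives 38 + 0.4q − (346 - (2/3)q) = 30, so q' = 316.875.
Then pb = 346 − (2/3)·316.875 = 134.75 and ps = 38 + 0.4·316.875 = 164.75.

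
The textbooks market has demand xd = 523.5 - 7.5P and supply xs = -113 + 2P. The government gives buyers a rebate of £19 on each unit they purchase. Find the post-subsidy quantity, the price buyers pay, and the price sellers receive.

Pre-subsidy: 523.5 - 7.5P = -113 + 2P gives P* = 67, x* = 21.
With the rebate, buyers effectively pay Pb = Ps − 19, where Ps is the price sellers receive.
Demand in terms of Ps becomes xd = 523.5 − 7.5(Ps − 19) = 666 - 7.5Ps. Setting this equal to supply: 666 - 7.5Ps = -113 + 2Ps, so Ps = 82.
Buyers pay Pb = 82 − 19 = 63; x' = -113 + 2·82 = 51.

x' = 51; buyers pay £63; sellers receive £82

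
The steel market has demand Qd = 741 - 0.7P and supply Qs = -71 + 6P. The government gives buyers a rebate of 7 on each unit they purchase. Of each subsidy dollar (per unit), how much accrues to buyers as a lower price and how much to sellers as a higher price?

Pre-subsidy: 741 - 0.7P = -71 + 6P gives P* = 8120/67, Q* = 43963/67.
With the rebate, buyers effectively pay Pb = Ps − 7, where Ps is the price sellers receive.
Demand in terms of Ps becomes Qd = 741 − 0.7(Ps − 7) = 745.9 - 0.7Ps. Setting this equal to supply: 745.9 - 0.7Ps = -71 + 6Ps, so Ps = 8169/67.
Buyers pay Pb = 8169/67 − 7 = 7700/67; Q' = -71 + 6·(8169/67) = 44257/67.
Buyers' price falls by P* − Pb = 8120/67 − 7700/67 = 420/67; sellers' price rises by Ps − P* = 8169/67 − 8120/67 = 49/67.

Buyers gain 420/67 per unit; sellers gain 49/67 per unit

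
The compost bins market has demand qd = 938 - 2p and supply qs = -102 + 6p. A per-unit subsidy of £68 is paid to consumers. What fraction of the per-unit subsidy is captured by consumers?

Pre-subsidy: 938 - 2p = -102 + 6p gives p* = 130, q* = 678.
With the rebate, buyers effectively pay pb = ps − 68, where ps is the price sellers receive.
Demand in terms of ps becomes qd = 938 − 2(ps − 68) = 1074 - 2ps. Setting this equal to supply: 1074 - 2ps = -102 + 6ps, so ps = 147.
Buyers pay pb = 147 − 68 = 79; q' = -102 + 6·147 = 780.
Buyers' price falls by p* − pb = 130 − 79 = 51; sellers' price rises by ps − p* = 147 − 130 = 17.
So consumers capture 51/68 = 0.75 of each unit of subsidy.

Consumer share = 0.75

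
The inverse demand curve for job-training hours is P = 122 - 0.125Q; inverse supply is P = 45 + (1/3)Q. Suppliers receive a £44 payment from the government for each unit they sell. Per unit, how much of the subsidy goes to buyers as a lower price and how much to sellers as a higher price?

Buyers gain £12 per unit; sellers gain £32 per unit

Pre-subsidy: 122 - 0.125Q = 45 + (1/3)Q gives Q* = 168 and P* = 101.
With the subsidy, sellers receive Ps = Pb + 44 for each unit, where Pb is the price buyers pay.
On the curves, Pb = 122 - 0.125Q and Ps = 45 + (1/3)Q; the wedge Ps − Pb = 44 gives 45 + (1/3)Q − (122 - 0.125Q) = 44, so Q' = 264.
Then Pb = 122 − 0.125·264 = 89 and Ps = 45 + (1/3)·264 = 133.
Buyers' price falls by P* − Pb = 101 − 89 = 12; sellers' price rises by Ps − P* = 133 − 101 = 32.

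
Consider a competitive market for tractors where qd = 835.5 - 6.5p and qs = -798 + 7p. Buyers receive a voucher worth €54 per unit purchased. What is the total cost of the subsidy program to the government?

Government cost = €12474

Pre-subsidy: 835.5 - 6.5p = -798 + 7p gives p* = 121, q* = 49.
With the rebate, buyers effectively pay pb = ps − 54, where ps is the price sellers receive.
Demand in terms of ps becomes qd = 835.5 − 6.5(ps − 54) = 1186.5 - 6.5ps. Setting this equal to supply: 1186.5 - 6.5ps = -798 + 7ps, so ps = 147.
Buyers pay pb = 147 − 54 = 93; q' = -798 + 7·147 = 231.
Government outlay = subsidy × quantity = 54 × 231 = 12474.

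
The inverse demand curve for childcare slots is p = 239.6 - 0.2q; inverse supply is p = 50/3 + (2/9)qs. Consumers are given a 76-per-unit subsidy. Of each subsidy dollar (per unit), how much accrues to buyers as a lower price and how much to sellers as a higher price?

Pre-subsidy: 239.6 - 0.2q = 50/3 + (2/9)q gives q* = 528 and p* = 134.
With the rebate, buyers effectively pay pb = ps − 76, where ps is the price sellers receive.
On the curves, pb = 239.6 - 0.2q and ps = 50/3 + (2/9)q; the wedge ps − pb = 76 gives 50/3 + (2/9)q − (239.6 - 0.2q) = 76, so q' = 708.
Then pb = 239.6 − 0.2·708 = 98 and ps = 50/3 + (2/9)·708 = 174.
Buyers' price falls by p* − pb = 134 − 98 = 36; sellers' price rises by ps − p* = 174 − 134 = 40.

Buyers gain 36 per unit; sellers gain 40 per unit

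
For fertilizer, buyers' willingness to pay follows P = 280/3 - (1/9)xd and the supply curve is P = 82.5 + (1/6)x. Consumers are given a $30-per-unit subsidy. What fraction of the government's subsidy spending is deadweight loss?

DWL / government spending = 18/49

Pre-subsidy: 280/3 - (1/9)x = 82.5 + (1/6)x gives x* = 39 and P* = 89.
With the rebate, buyers effectively pay Pb = Ps − 30, where Ps is the price sellers receive.
On the curves, Pb = 280/3 - (1/9)x and Ps = 82.5 + (1/6)x; the wedge Ps − Pb = 30 gives 82.5 + (1/6)x − (280/3 - (1/9)x) = 30, so x' = 147.
Then Pb = 280/3 − (1/9)·147 = 77 and Ps = 82.5 + (1/6)·147 = 107.
ΔCS = ½(39 + 147)(89 − 77) = 1116; ΔPS = ½(39 + 147)(107 − 89) = 1674.
Government spending = 30 × 147 = 4410.
DWL = ½ × 30 × (147 − 39) = 1620; fraction = 1620 / 4410 = 18/49.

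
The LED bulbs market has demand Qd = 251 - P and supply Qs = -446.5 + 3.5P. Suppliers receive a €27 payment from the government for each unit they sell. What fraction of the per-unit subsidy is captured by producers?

Pre-subsidy: 251 - P = -446.5 + 3.5P gives P* = 155, Q* = 96.
With the subsidy, sellers receive Ps = Pb + 27 for each unit, where Pb is the price buyers pay.
Supply in terms of Pb becomes Qs = -446.5 + 3.5(Pb + 27) = -352 + 3.5Pb. Setting this equal to demand: 251 - Pb = -352 + 3.5Pb, so Pb = 134.
Sellers receive Ps = 134 + 27 = 161; Q' = 251 − 1·134 = 117.
Buyers' price falls by P* − Pb = 155 − 134 = 21; sellers' price rises by Ps − P* = 161 − 155 = 6.
So producers capture 6/27 = 2/9 of each unit of subsidy.

Producer share = 2/9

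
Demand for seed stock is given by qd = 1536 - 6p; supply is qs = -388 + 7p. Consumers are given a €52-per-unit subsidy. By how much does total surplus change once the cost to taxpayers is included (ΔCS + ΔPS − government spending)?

Net change in total surplus = -€4368

Pre-subsidy: 1536 - 6p = -388 + 7p gives p* = 148, q* = 648.
With the rebate, buyers effectively pay pb = ps − 52, where ps is the price sellers receive.
Demand in terms of ps becomes qd = 1536 − 6(ps − 52) = 1848 - 6ps. Setting this equal to supply: 1848 - 6ps = -388 + 7ps, so ps = 172.
Buyers pay pb = 172 − 52 = 120; q' = -388 + 7·172 = 816.
ΔCS = ½(648 + 816)(148 − 120) = 20496; ΔPS = ½(648 + 816)(172 − 148) = 17568.
Government spending = 52 × 816 = 42432.
Net change = 20496 + 17568 − 42432 = -4368. The loss equals the DWL triangle ½·52·168.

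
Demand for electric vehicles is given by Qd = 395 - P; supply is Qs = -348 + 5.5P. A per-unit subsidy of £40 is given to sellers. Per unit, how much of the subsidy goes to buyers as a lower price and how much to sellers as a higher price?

Buyers gain 440/13 per unit; sellers gain 80/13 per unit

Pre-subsidy: 395 - P = -348 + 5.5P gives P* = 1486/13, Q* = 3649/13.
With the subsidy, sellers receive Ps = Pb + 40 for each unit, where Pb is the price buyers pay.
Supply in terms of Pb becomes Qs = -348 + 5.5(Pb + 40) = -128 + 5.5Pb. Setting this equal to demand: 395 - Pb = -128 + 5.5Pb, so Pb = 1046/13.
Sellers receive Ps = 1046/13 + 40 = 1566/13; Q' = 395 − 1·(1046/13) = 4089/13.
Buyers' price falls by P* − Pb = 1486/13 − 1046/13 = 440/13; sellers' price rises by Ps − P* = 1566/13 − 1486/13 = 80/13.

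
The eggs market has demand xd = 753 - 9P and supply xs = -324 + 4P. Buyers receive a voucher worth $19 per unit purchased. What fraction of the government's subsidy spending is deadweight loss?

DWL / government spending = 57/130

Pre-subsidy: 753 - 9P = -324 + 4P gives P* = 1077/13, x* = 96/13.
With the rebate, buyers effectively pay Pb = Ps − 19, where Ps is the price sellers receive.
Demand in terms of Ps becomes xd = 753 − 9(Ps − 19) = 924 - 9Ps. Setting this equal to supply: 924 - 9Ps = -324 + 4Ps, so Ps = 96.
Buyers pay Pb = 96 − 19 = 77; x' = -324 + 4·96 = 60.
ΔCS = ½(96/13 + 60)(1077/13 − 77) = 33288/169; ΔPS = ½(96/13 + 60)(96 − 1077/13) = 74898/169.
Government spending = 19 × 60 = 1140.
DWL = ½ × 19 × (60 − 96/13) = 6498/13; fraction = (6498/13) / 1140 = 57/130.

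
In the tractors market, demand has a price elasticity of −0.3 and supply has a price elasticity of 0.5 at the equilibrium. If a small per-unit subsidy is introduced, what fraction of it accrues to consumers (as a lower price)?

For a small subsidy around the equilibrium, the benefit split depends on the relative slopes, which at a point are proportional to the elasticities.
Buyer share = εs/(εs + |εd|) = 0.5/(0.5 + 0.3) = 0.625; seller share = |εd|/(εs + |εd|) = 0.375.

Consumer share = 0.625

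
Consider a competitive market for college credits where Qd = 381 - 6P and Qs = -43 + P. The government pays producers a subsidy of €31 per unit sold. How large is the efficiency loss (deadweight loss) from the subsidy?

Pre-subsidy: 381 - 6P = -43 + P gives P* = 424/7, Q* = 123/7.
With the subsidy, sellers receive Ps = Pb + 31 for each unit, where Pb is the price buyers pay.
Supply in terms of Pb becomes Qs = -43 + 1(Pb + 31) = -12 + Pb. Setting this equal to demand: 381 - 6Pb = -12 + Pb, so Pb = 393/7.
Sellers receive Ps = 393/7 + 31 = 610/7; Q' = 381 − 6·(393/7) = 309/7.
The subsidy expands output by 309/7 − 123/7 = 186/7 past the efficient level; on those units the gap between marginal cost and willingness to pay runs from 0 up to 31.
DWL = ½ × 31 × 186/7 = 2883/7.

Deadweight loss = 2883/7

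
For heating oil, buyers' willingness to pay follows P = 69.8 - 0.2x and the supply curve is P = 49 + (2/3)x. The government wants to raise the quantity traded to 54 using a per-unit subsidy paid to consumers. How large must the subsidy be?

Required subsidy s = 26 per unit

At x = 54, from the demand curve buyers pay Pb = 69.8 − 0.2·54 = 59; from the supply curve sellers need Ps = 49 + (2/3)·54 = 85.
The subsidy must fill the gap: s = Ps − Pb = 85 − 59 = 26.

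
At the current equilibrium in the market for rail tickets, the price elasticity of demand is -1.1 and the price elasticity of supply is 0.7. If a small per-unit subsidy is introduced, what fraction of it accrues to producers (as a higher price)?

For a small subsidy around the equilibrium, the benefit split depends on the relative slopes, which at a point are proportional to the elasticities.
Buyer share = εs/(εs + |εd|) = 0.7/(0.7 + 1.1) = 7/18; seller share = |εd|/(εs + |εd|) = 11/18.
So producers capture 11/18 of the subsidy.

Producer share = 11/18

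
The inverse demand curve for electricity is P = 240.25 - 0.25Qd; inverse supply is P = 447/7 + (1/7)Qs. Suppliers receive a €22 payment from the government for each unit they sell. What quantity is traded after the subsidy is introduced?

Pre-subsidy: 240.25 - 0.25Q = 447/7 + (1/7)Q gives Q* = 449 and P* = 128.
With the subsidy, sellers receive Ps = Pb + 22 for each unit, where Pb is the price buyers pay.
On the curves, Pb = 240.25 - 0.25Q and Ps = 447/7 + (1/7)Q; the wedge Ps − Pb = 22 gives 447/7 + (1/7)Q − (240.25 - 0.25Q) = 22, so Q' = 505.
Then Pb = 240.25 − 0.25·505 = 114 and Ps = 447/7 + (1/7)·505 = 136.

Q' = 505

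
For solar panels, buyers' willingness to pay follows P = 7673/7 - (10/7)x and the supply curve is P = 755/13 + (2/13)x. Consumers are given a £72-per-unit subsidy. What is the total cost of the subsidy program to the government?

Government cost = £50508

Pre-subsidy: 7673/7 - (10/7)x = 755/13 + (2/13)x gives x* = 656 and P* = 159.
With the rebate, buyers effectively pay Pb = Ps − 72, where Ps is the price sellers receive.
On the curves, Pb = 7673/7 - (10/7)x and Ps = 755/13 + (2/13)x; the wedge Ps − Pb = 72 gives 755/13 + (2/13)x − (7673/7 - (10/7)x) = 72, so x' = 701.5.
Then Pb = 7673/7 − (10/7)·701.5 = 94 and Ps = 755/13 + (2/13)·701.5 = 166.
Government outlay = subsidy × quantity = 72 × 701.5 = 50508.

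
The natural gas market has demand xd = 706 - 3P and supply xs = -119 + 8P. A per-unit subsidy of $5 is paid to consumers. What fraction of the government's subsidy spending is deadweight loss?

DWL / government spending = 60/5411

Pre-subsidy: 706 - 3P = -119 + 8P gives P* = 75, x* = 481.
With the rebate, buyers effectively pay Pb = Ps − 5, where Ps is the price sellers receive.
Demand in terms of Ps becomes xd = 706 − 3(Ps − 5) = 721 - 3Ps. Setting this equal to supply: 721 - 3Ps = -119 + 8Ps, so Ps = 840/11.
Buyers pay Pb = 840/11 − 5 = 785/11; x' = -119 + 8·(840/11) = 5411/11.
ΔCS = ½(481 + 5411/11)(75 − 785/11) = 214040/121; ΔPS = ½(481 + 5411/11)(840/11 − 75) = 80265/121.
Government spending = 5 × 5411/11 = 27055/11.
DWL = ½ × 5 × (5411/11 − 481) = 300/11; fraction = (300/11) / (27055/11) = 60/5411.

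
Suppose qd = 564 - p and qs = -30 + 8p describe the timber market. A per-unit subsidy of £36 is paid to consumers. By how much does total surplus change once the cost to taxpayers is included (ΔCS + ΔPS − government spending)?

Pre-subsidy: 564 - p = -30 + 8p gives p* = 66, q* = 498.
With the rebate, buyers effectively pay pb = ps − 36, where ps is the price sellers receive.
Demand in terms of ps becomes qd = 564 − 1(ps − 36) = 600 - ps. Setting this equal to supply: 600 - ps = -30 + 8ps, so ps = 70.
Buyers pay pb = 70 − 36 = 34; q' = -30 + 8·70 = 530.
ΔCS = ½(498 + 530)(66 − 34) = 16448; ΔPS = ½(498 + 530)(70 − 66) = 2056.
Government spending = 36 × 530 = 19080.
Net change = 16448 + 2056 − 19080 = -576. The loss equals the DWL triangle ½·36·32.

Net change in total surplus = -£576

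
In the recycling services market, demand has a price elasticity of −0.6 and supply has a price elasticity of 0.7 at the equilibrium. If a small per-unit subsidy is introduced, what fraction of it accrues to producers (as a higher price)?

Producer share = 6/13

For a small subsidy around the equilibrium, the benefit split depends on the relative slopes, which at a point are proportional to the elasticities.
Buyer share = εs/(εs + |εd|) = 0.7/(0.7 + 0.6) = 7/13; seller share = |εd|/(εs + |εd|) = 6/13.
So producers capture 6/13 of the subsidy.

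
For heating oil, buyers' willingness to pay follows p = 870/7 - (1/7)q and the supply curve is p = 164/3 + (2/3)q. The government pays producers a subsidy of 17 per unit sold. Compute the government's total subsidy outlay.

Government cost = 1819

Pre-subsidy: 870/7 - (1/7)q = 164/3 + (2/3)q gives q* = 86 and p* = 112.
With the subsidy, sellers receive ps = pb + 17 for each unit, where pb is the price buyers pay.
On the curves, pb = 870/7 - (1/7)q and ps = 164/3 + (2/3)q; the wedge ps − pb = 17 gives 164/3 + (2/3)q − (870/7 - (1/7)q) = 17, so q' = 107.
Then pb = 870/7 − (1/7)·107 = 109 and ps = 164/3 + (2/3)·107 = 126.
Government outlay = subsidy × quantity = 17 × 107 = 1819.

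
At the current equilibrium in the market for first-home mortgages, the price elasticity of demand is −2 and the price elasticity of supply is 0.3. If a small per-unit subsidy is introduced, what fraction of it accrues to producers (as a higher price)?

Producer share = 20/23

For a small subsidy around the equilibrium, the benefit split depends on the relative slopes, which at a point are proportional to the elasticities.
Buyer share = εs/(εs + |εd|) = 0.3/(0.3 + 2) = 3/23; seller share = |εd|/(εs + |εd|) = 20/23.
So producers capture 20/23 of the subsidy.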